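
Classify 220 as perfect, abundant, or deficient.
abundant

Proper divisors of 220: sum = 1 + 2 + 4 + 5 + 10 + 11 + 20 + 22 + 44 + 55 + 110 = 284
Since 284 > 220, 220 is abundant.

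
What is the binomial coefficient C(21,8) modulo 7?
0

Using Lucas' theorem:
Write n=21 and k=8 in base 7:
n in base 7: [3, 0]
k in base 7: [1, 1]
C(21,8) mod 7 = ∏ C(n_i, k_i) mod 7
Digit binomials (mod 7): C(3,1) = 3; C(0,1) = 0 (k_i > n_i)
Product: 3 × 0 = 0 ≡ 0 (mod 7)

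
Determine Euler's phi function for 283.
282

283 = 283
φ(n) = n × ∏(1 - 1/p) for each prime p dividing n
φ(283) = 283 × (1 - 1/283) = 282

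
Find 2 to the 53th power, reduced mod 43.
27

Repeated squaring. Binary of 53 = 110101.
2^1 ≡ 2 (mod 43); 2^2 ≡ 4 (mod 43); 2^4 ≡ 16 (mod 43); 2^8 ≡ 41 (mod 43); 2^16 ≡ 4 (mod 43); 2^32 ≡ 16 (mod 43)
2^53 = 2^1 × 2^4 × 2^16 × 2^32 ≡ 27 (mod 43)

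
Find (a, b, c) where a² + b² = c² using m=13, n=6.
(133, 156, 205)

Euclid's formula: a = m² - n², b = 2mn, c = m² + n²
m = 13, n = 6
a = 13² - 6² = 169 - 36 = 133
b = 2 × 13 × 6 = 156
c = 13² + 6² = 169 + 36 = 205
Verification: 133² + 156² = 17689 + 24336 = 42025 = 205² ✓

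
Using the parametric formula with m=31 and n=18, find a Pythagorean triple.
(637, 1116, 1285)

Euclid's formula: a = m² - n², b = 2mn, c = m² + n²
m = 31, n = 18
a = 31² - 18² = 961 - 324 = 637
b = 2 × 31 × 18 = 1116
c = 31² + 18² = 961 + 324 = 1285
Verification: 637² + 1116² = 405769 + 1245456 = 1651225 = 1285² ✓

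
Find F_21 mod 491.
144

Matrix identity: Q^n = [[F_(n+1), F_n], [F_n, F_(n-1)]] with Q = [[1,1],[1,0]].
n = 21 = 10101₂. Square-and-multiply, entries mod 491:
Q^1 = [[1,1],[1,0]]
Q^2 = (Q^1)² = [[2,1],[1,1]]
Q^5 = (Q^2)²·Q = [[8,5],[5,3]]
Q^10 = (Q^5)² = [[89,55],[55,34]]
Q^21 = (Q^10)²·Q = [[35,144],[144,382]]
F_21 mod 491 = Q^21[0][1] = 144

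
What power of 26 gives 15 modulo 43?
4

Baby-step giant-step with step n = ⌈√43⌉ = 7.
Baby steps 26^j mod 43 (j:value) for j=0..6: 0:1, 1:26, 2:31, 3:32, 4:15, 5:3, 6:35.
h = 15 is already in the table at j=4, so x = 4.
Check: 26^4 ≡ 15 (mod 43).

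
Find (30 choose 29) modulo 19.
11

Using Lucas' theorem:
Write n=30 and k=29 in base 19:
n in base 19: [1, 11]
k in base 19: [1, 10]
C(30,29) mod 19 = ∏ C(n_i, k_i) mod 19
Digit binomials (mod 19): C(1,1) = 1; C(11,10) = 11
Product: 1 × 11 = 11 ≡ 11 (mod 19)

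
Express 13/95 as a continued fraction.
[0; 7, 3, 4]

Euclidean algorithm steps:
13 = 0 × 95 + 13
95 = 7 × 13 + 4
13 = 3 × 4 + 1
4 = 4 × 1 + 0
Continued fraction: [0; 7, 3, 4]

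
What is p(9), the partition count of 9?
30

p(n) counts ways to write n as a sum of positive integers (order ignored).
Examples: 9; 8 + 1; 7 + 2; 7 + 1 + 1; 6 + 3; ... (30 total)
p(9) = 30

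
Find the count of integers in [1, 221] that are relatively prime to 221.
192

221 = 13 × 17
φ(n) = n × ∏(1 - 1/p) for each prime p dividing n
φ(221) = 221 × (1 - 1/13) × (1 - 1/17) = 192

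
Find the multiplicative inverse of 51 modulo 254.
5

gcd(51, 254) = 1, so the inverse exists.
Extended Euclidean algorithm on (254, 51):
254 = 4 × 51 + 50  ⟹  50 = (1)·254 + (-4)·51
51 = 1 × 50 + 1  ⟹  1 = (-1)·254 + (5)·51
So (5)·51 ≡ 1 (mod 254), i.e. 51^(-1) ≡ 5 (mod 254).
Check: 51 × 5 = 255 ≡ 1 (mod 254)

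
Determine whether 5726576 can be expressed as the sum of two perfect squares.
Not possible

Factorization: 5726576 = 2^4 × 71^3
By Fermat: n is sum of two squares iff every prime p ≡ 3 (mod 4) appears to even power.
Prime(s) ≡ 3 (mod 4) with odd exponent: [(71, 3)]
Therefore 5726576 cannot be expressed as a² + b².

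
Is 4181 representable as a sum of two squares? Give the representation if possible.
34² + 55² (a=34, b=55)

Factorization: 4181 = 37 × 113
By Fermat: n is sum of two squares iff every prime p ≡ 3 (mod 4) appears to even power.
All primes ≡ 3 (mod 4) appear to even power.
Search a = 0, 1, 2, … for 4181 - a² a perfect square: first hit at a = 34: 4181 - 1156 = 3025 = 55².
4181 = 34² + 55² = 1156 + 3025 ✓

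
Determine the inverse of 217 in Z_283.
30

gcd(217, 283) = 1, so the inverse exists.
Extended Euclidean algorithm on (283, 217):
283 = 1 × 217 + 66  ⟹  66 = (1)·283 + (-1)·217
217 = 3 × 66 + 19  ⟹  19 = (-3)·283 + (4)·217
66 = 3 × 19 + 9  ⟹  9 = (10)·283 + (-13)·217
19 = 2 × 9 + 1  ⟹  1 = (-23)·283 + (30)·217
So (30)·217 ≡ 1 (mod 283), i.e. 217^(-1) ≡ 30 (mod 283).
Check: 217 × 30 = 6510 ≡ 1 (mod 283)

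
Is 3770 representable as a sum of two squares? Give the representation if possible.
7² + 61² (a=7, b=61)

Factorization: 3770 = 2 × 5 × 13 × 29
By Fermat: n is sum of two squares iff every prime p ≡ 3 (mod 4) appears to even power.
All primes ≡ 3 (mod 4) appear to even power.
Search a = 0, 1, 2, … for 3770 - a² a perfect square: first hit at a = 7: 3770 - 49 = 3721 = 61².
3770 = 7² + 61² = 49 + 3721 ✓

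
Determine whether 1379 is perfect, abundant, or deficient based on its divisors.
deficient

Proper divisors of 1379: sum = 1 + 7 + 197 = 205
Since 205 < 1379, 1379 is deficient.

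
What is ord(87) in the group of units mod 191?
190

191 is prime, so ord(87) divides φ(191) = 190.
Divisors of 190: 1, 2, 5, 10, 19, 38, 95, 190.
Repeated squaring: 87^1 ≡ 87, 87^2 ≡ 120, 87^4 ≡ 75, 87^8 ≡ 86, 87^16 ≡ 138, 87^32 ≡ 135, 87^64 ≡ 80, 87^128 ≡ 97 (mod 191).
Test 87^d mod 191 for each divisor d in increasing order:
87^1 ≡ 87
87^2 ≡ 120
87^5 = 87^4·87^1 ≡ 31
87^10 = 87^8·87^2 ≡ 6
87^19 = 87^16·87^2·87^1 ≡ 7
87^38 = 87^32·87^4·87^2 ≡ 49
87^95 = 87^64·87^16·87^8·87^4·87^2·87^1 ≡ 190
87^190 = 87^128·87^32·87^16·87^8·87^4·87^2 ≡ 1  ← first divisor giving 1
The order is 190.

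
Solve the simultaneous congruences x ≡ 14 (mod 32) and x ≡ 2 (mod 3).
14

Using Chinese Remainder Theorem:
M = 32 × 3 = 96
M1 = 3, M2 = 32
y1 = 3^(-1) mod 32 = 11
y2 = 32^(-1) mod 3 = 2
x = (14×3×11 + 2×32×2) mod 96 = 14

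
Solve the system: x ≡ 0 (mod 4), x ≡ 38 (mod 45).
128

Using Chinese Remainder Theorem:
M = 4 × 45 = 180
M1 = 45, M2 = 4
y1 = 45^(-1) mod 4 = 1
y2 = 4^(-1) mod 45 = 34
x = (0×45×1 + 38×4×34) mod 180 = 128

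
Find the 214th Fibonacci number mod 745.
617

Matrix identity: Q^n = [[F_(n+1), F_n], [F_n, F_(n-1)]] with Q = [[1,1],[1,0]].
n = 214 = 11010110₂. Square-and-multiply, entries mod 745:
Q^1 = [[1,1],[1,0]]
Q^3 = (Q^1)²·Q = [[3,2],[2,1]]
Q^6 = (Q^3)² = [[13,8],[8,5]]
Q^13 = (Q^6)²·Q = [[377,233],[233,144]]
Q^26 = (Q^13)² = [[483,703],[703,525]]
Q^53 = (Q^26)²·Q = [[507,378],[378,129]]
Q^107 = (Q^53)²·Q = [[386,613],[613,518]]
Q^214 = (Q^107)² = [[285,617],[617,413]]
F_214 mod 745 = Q^214[0][1] = 617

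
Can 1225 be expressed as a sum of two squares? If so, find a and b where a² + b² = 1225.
0² + 35² (a=0, b=35)

Factorization: 1225 = 5^2 × 7^2
By Fermat: n is sum of two squares iff every prime p ≡ 3 (mod 4) appears to even power.
All primes ≡ 3 (mod 4) appear to even power.
Search a = 0, 1, 2, … for 1225 - a² a perfect square: first hit at a = 0: 1225 - 0 = 1225 = 35².
1225 = 0² + 35² = 0 + 1225 ✓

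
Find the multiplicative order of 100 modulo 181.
90

181 is prime, so ord(100) divides φ(181) = 180.
Divisors of 180: 1, 2, 3, 4, 5, 6, 9, 10, 12, 15, 18, 20, 30, 36, 45, 60, 90, 180.
Repeated squaring: 100^1 ≡ 100, 100^2 ≡ 45, 100^4 ≡ 34, 100^8 ≡ 70, 100^16 ≡ 13, 100^32 ≡ 169, 100^64 ≡ 144, 100^128 ≡ 102 (mod 181).
Test 100^d mod 181 for each divisor d in increasing order:
100^1 ≡ 100
100^2 ≡ 45
100^3 = 100^2·100^1 ≡ 156
100^4 ≡ 34
100^5 = 100^4·100^1 ≡ 142
100^6 = 100^4·100^2 ≡ 82
100^9 = 100^8·100^1 ≡ 122
100^10 = 100^8·100^2 ≡ 73
100^12 = 100^8·100^4 ≡ 27
100^15 = 100^8·100^4·100^2·100^1 ≡ 49
100^18 = 100^16·100^2 ≡ 42
100^20 = 100^16·100^4 ≡ 80
100^30 = 100^16·100^8·100^4·100^2 ≡ 48
100^36 = 100^32·100^4 ≡ 135
100^45 = 100^32·100^8·100^4·100^1 ≡ 180
100^60 = 100^32·100^16·100^8·100^4 ≡ 132
100^90 = 100^64·100^16·100^8·100^2 ≡ 1  ← first divisor giving 1
The order is 90.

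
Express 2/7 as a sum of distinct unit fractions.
1/4 + 1/28

Greedy algorithm:
2/7: ceiling(7/2) = 4, use 1/4
1/28: ceiling(28/1) = 28, use 1/28
Result: 2/7 = 1/4 + 1/28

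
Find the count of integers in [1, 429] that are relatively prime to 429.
240

429 = 3 × 11 × 13
φ(n) = n × ∏(1 - 1/p) for each prime p dividing n
φ(429) = 429 × (1 - 1/3) × (1 - 1/11) × (1 - 1/13) = 240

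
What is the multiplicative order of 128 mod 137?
68

137 is prime, so ord(128) divides φ(137) = 136.
Divisors of 136: 1, 2, 4, 8, 17, 34, 68, 136.
Repeated squaring: 128^1 ≡ 128, 128^2 ≡ 81, 128^4 ≡ 122, 128^8 ≡ 88, 128^16 ≡ 72, 128^32 ≡ 115, 128^64 ≡ 73, 128^128 ≡ 123 (mod 137).
Test 128^d mod 137 for each divisor d in increasing order:
128^1 ≡ 128
128^2 ≡ 81
128^4 ≡ 122
128^8 ≡ 88
128^17 = 128^16·128^1 ≡ 37
128^34 = 128^32·128^2 ≡ 136
128^68 = 128^64·128^4 ≡ 1  ← first divisor giving 1
The order is 68.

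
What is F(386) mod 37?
8

Matrix identity: Q^n = [[F_(n+1), F_n], [F_n, F_(n-1)]] with Q = [[1,1],[1,0]].
n = 386 = 110000010₂. Square-and-multiply, entries mod 37:
Q^1 = [[1,1],[1,0]]
Q^3 = (Q^1)²·Q = [[3,2],[2,1]]
Q^6 = (Q^3)² = [[13,8],[8,5]]
Q^12 = (Q^6)² = [[11,33],[33,15]]
Q^24 = (Q^12)² = [[26,7],[7,19]]
Q^48 = (Q^24)² = [[22,19],[19,3]]
Q^96 = (Q^48)² = [[31,31],[31,0]]
Q^193 = (Q^96)²·Q = [[34,35],[35,36]]
Q^386 = (Q^193)² = [[13,8],[8,5]]
F_386 mod 37 = Q^386[0][1] = 8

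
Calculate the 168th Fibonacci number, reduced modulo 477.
45

Matrix identity: Q^n = [[F_(n+1), F_n], [F_n, F_(n-1)]] with Q = [[1,1],[1,0]].
n = 168 = 10101000₂. Square-and-multiply, entries mod 477:
Q^1 = [[1,1],[1,0]]
Q^2 = (Q^1)² = [[2,1],[1,1]]
Q^5 = (Q^2)²·Q = [[8,5],[5,3]]
Q^10 = (Q^5)² = [[89,55],[55,34]]
Q^21 = (Q^10)²·Q = [[62,452],[452,87]]
Q^42 = (Q^21)² = [[176,91],[91,85]]
Q^84 = (Q^42)² = [[143,378],[378,242]]
Q^168 = (Q^84)² = [[199,45],[45,154]]
F_168 mod 477 = Q^168[0][1] = 45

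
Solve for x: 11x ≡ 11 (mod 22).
x ≡ 1 (mod 2)

gcd(11, 22) = 11, which divides 11, so solutions exist.
Divide through by 11: x ≡ 1 (mod 2).
The coefficient of x is now 1, so x ≡ 1 (mod 2).
Check: 11 × 1 = 11 ≡ 11 (mod 22).
x ≡ 1 (mod 2), giving 11 solutions mod 22.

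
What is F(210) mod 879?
73

Matrix identity: Q^n = [[F_(n+1), F_n], [F_n, F_(n-1)]] with Q = [[1,1],[1,0]].
n = 210 = 11010010₂. Square-and-multiply, entries mod 879:
Q^1 = [[1,1],[1,0]]
Q^3 = (Q^1)²·Q = [[3,2],[2,1]]
Q^6 = (Q^3)² = [[13,8],[8,5]]
Q^13 = (Q^6)²·Q = [[377,233],[233,144]]
Q^26 = (Q^13)² = [[401,91],[91,310]]
Q^52 = (Q^26)² = [[314,534],[534,659]]
Q^105 = (Q^52)²·Q = [[601,508],[508,93]]
Q^210 = (Q^105)² = [[449,73],[73,376]]
F_210 mod 879 = Q^210[0][1] = 73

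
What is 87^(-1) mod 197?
77

gcd(87, 197) = 1, so the inverse exists.
Extended Euclidean algorithm on (197, 87):
197 = 2 × 87 + 23  ⟹  23 = (1)·197 + (-2)·87
87 = 3 × 23 + 18  ⟹  18 = (-3)·197 + (7)·87
23 = 1 × 18 + 5  ⟹  5 = (4)·197 + (-9)·87
18 = 3 × 5 + 3  ⟹  3 = (-15)·197 + (34)·87
5 = 1 × 3 + 2  ⟹  2 = (19)·197 + (-43)·87
3 = 1 × 2 + 1  ⟹  1 = (-34)·197 + (77)·87
So (77)·87 ≡ 1 (mod 197), i.e. 87^(-1) ≡ 77 (mod 197).
Check: 87 × 77 = 6699 ≡ 1 (mod 197)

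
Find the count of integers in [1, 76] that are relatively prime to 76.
36

76 = 2^2 × 19
φ(n) = n × ∏(1 - 1/p) for each prime p dividing n
φ(76) = 76 × (1 - 1/2) × (1 - 1/19) = 36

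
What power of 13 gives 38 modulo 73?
50

Baby-step giant-step with step n = ⌈√73⌉ = 9.
Baby steps 13^j mod 73 (j:value) for j=0..8: 0:1, 1:13, 2:23, 3:7, 4:18, 5:15, 6:49, 7:53, 8:32.
Giant-step multiplier: 13^(-9) ≡ 13^(72-9) = 13^63 ≡ 63 (mod 73).
Giant steps γ_i = 38·63^i mod 73: γ_0=38, γ_1=58, γ_2=4, γ_3=33, γ_4=35, γ_5=15 (in table at j=5).
x = i·n + j = 5·9 + 5 = 50.
Check: 13^50 ≡ 38 (mod 73).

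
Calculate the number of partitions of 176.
476715857290

p(n) counts ways to write n as a sum of positive integers (order ignored).
Euler's pentagonal recurrence: p(k) = p(k-1) + p(k-2) - p(k-5) - p(k-7) + p(k-12) + p(k-15) - ... (offsets j(3j∓1)/2, signs ++--, p(0)=1, p(<0)=0).
DP table for k = 0..175: p(0)=1, p(1)=1, p(2)=2, p(3)=3, p(4)=5, p(5)=7, p(6)=11, p(7)=15, p(8)=22, p(9)=30, p(10)=42, p(11)=56, p(12)=77, p(13)=101, p(14)=135, p(15)=176, p(16)=231, p(17)=297, p(18)=385, p(19)=490, p(20)=627, p(21)=792, p(22)=1002, p(23)=1255, p(24)=1575, p(25)=1958, p(26)=2436, p(27)=3010, p(28)=3718, p(29)=4565, p(30)=5604, p(31)=6842, p(32)=8349, p(33)=10143, p(34)=12310, p(35)=14883, p(36)=17977, p(37)=21637, p(38)=26015, p(39)=31185, p(40)=37338, p(41)=44583, p(42)=53174, p(43)=63261, p(44)=75175, p(45)=89134, p(46)=105558, p(47)=124754, p(48)=147273, p(49)=173525, p(50)=204226, p(51)=239943, p(52)=281589, p(53)=329931, p(54)=386155, p(55)=451276, p(56)=526823, p(57)=614154, p(58)=715220, p(59)=831820, p(60)=966467, p(61)=1121505, p(62)=1300156, p(63)=1505499, p(64)=1741630, p(65)=2012558, p(66)=2323520, p(67)=2679689, p(68)=3087735, p(69)=3554345, p(70)=4087968, p(71)=4697205, p(72)=5392783, p(73)=6185689, p(74)=7089500, p(75)=8118264, p(76)=9289091, p(77)=10619863, p(78)=12132164, p(79)=13848650, p(80)=15796476, p(81)=18004327, p(82)=20506255, p(83)=23338469, p(84)=26543660, p(85)=30167357, p(86)=34262962, p(87)=38887673, p(88)=44108109, p(89)=49995925, p(90)=56634173, p(91)=64112359, p(92)=72533807, p(93)=82010177, p(94)=92669720, p(95)=104651419, p(96)=118114304, p(97)=133230930, p(98)=150198136, p(99)=169229875, p(100)=190569292, p(101)=214481126, p(102)=241265379, p(103)=271248950, p(104)=304801365, p(105)=342325709, p(106)=384276336, p(107)=431149389, p(108)=483502844, p(109)=541946240, p(110)=607163746, p(111)=679903203, p(112)=761002156, p(113)=851376628, p(114)=952050665, p(115)=1064144451, p(116)=1188908248, p(117)=1327710076, p(118)=1482074143, p(119)=1653668665, p(120)=1844349560, p(121)=2056148051, p(122)=2291320912, p(123)=2552338241, p(124)=2841940500, p(125)=3163127352, p(126)=3519222692, p(127)=3913864295, p(128)=4351078600, p(129)=4835271870, p(130)=5371315400, p(131)=5964539504, p(132)=6620830889, p(133)=7346629512, p(134)=8149040695, p(135)=9035836076, p(136)=10015581680, p(137)=11097645016, p(138)=12292341831, p(139)=13610949895, p(140)=15065878135, p(141)=16670689208, p(142)=18440293320, p(143)=20390982757, p(144)=22540654445, p(145)=24908858009, p(146)=27517052599, p(147)=30388671978, p(148)=33549419497, p(149)=37027355200, p(150)=40853235313, p(151)=45060624582, p(152)=49686288421, p(153)=54770336324, p(154)=60356673280, p(155)=66493182097, p(156)=73232243759, p(157)=80630964769, p(158)=88751778802, p(159)=97662728555, p(160)=107438159466, p(161)=118159068427, p(162)=129913904637, p(163)=142798995930, p(164)=156919475295, p(165)=172389800255, p(166)=189334822579, p(167)=207890420102, p(168)=228204732751, p(169)=250438925115, p(170)=274768617130, p(171)=301384802048, p(172)=330495499613, p(173)=362326859895, p(174)=397125074750, p(175)=435157697830.
Final step: p(176) = p(175) + p(174) - p(171) - p(169) + p(164) + p(161) - p(154) - p(150) + p(141) + p(136) - p(125) - p(119) + p(106) + p(99) - p(84) - p(76) + p(59) + p(50) - p(31) - p(21) + p(0)
= 435157697830 + 397125074750 - 301384802048 - 250438925115 + 156919475295 + 118159068427 - 60356673280 - 40853235313 + 16670689208 + 10015581680 - 3163127352 - 1653668665 + 384276336 + 169229875 - 26543660 - 9289091 + 831820 + 204226 - 6842 - 792 + 1
= 476715857290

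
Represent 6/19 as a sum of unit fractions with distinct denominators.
1/4 + 1/16 + 1/304

Greedy algorithm:
6/19: ceiling(19/6) = 4, use 1/4
5/76: ceiling(76/5) = 16, use 1/16
1/304: ceiling(304/1) = 304, use 1/304
Result: 6/19 = 1/4 + 1/16 + 1/304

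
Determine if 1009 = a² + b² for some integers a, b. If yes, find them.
15² + 28² (a=15, b=28)

Factorization: 1009 = 1009
By Fermat: n is sum of two squares iff every prime p ≡ 3 (mod 4) appears to even power.
All primes ≡ 3 (mod 4) appear to even power.
Search a = 0, 1, 2, … for 1009 - a² a perfect square: first hit at a = 15: 1009 - 225 = 784 = 28².
1009 = 15² + 28² = 225 + 784 ✓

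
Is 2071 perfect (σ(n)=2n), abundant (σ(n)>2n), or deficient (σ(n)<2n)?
deficient

Proper divisors of 2071: sum = 1 + 19 + 109 = 129
Since 129 < 2071, 2071 is deficient.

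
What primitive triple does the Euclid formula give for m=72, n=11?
(5063, 1584, 5305)

Euclid's formula: a = m² - n², b = 2mn, c = m² + n²
m = 72, n = 11
a = 72² - 11² = 5184 - 121 = 5063
b = 2 × 72 × 11 = 1584
c = 72² + 11² = 5184 + 121 = 5305
Verification: 5063² + 1584² = 25633969 + 2509056 = 28143025 = 5305² ✓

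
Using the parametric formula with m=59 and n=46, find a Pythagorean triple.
(1365, 5428, 5597)

Euclid's formula: a = m² - n², b = 2mn, c = m² + n²
m = 59, n = 46
a = 59² - 46² = 3481 - 2116 = 1365
b = 2 × 59 × 46 = 5428
c = 59² + 46² = 3481 + 2116 = 5597
Verification: 1365² + 5428² = 1863225 + 29463184 = 31326409 = 5597² ✓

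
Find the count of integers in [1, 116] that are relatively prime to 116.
56

116 = 2^2 × 29
φ(n) = n × ∏(1 - 1/p) for each prime p dividing n
φ(116) = 116 × (1 - 1/2) × (1 - 1/29) = 56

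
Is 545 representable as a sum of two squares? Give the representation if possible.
4² + 23² (a=4, b=23)

Factorization: 545 = 5 × 109
By Fermat: n is sum of two squares iff every prime p ≡ 3 (mod 4) appears to even power.
All primes ≡ 3 (mod 4) appear to even power.
Search a = 0, 1, 2, … for 545 - a² a perfect square: first hit at a = 4: 545 - 16 = 529 = 23².
545 = 4² + 23² = 16 + 529 ✓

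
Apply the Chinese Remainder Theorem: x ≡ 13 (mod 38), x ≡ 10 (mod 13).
127

Using Chinese Remainder Theorem:
M = 38 × 13 = 494
M1 = 13, M2 = 38
y1 = 13^(-1) mod 38 = 3
y2 = 38^(-1) mod 13 = 12
x = (13×13×3 + 10×38×12) mod 494 = 127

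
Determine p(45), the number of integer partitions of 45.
89134

p(n) counts ways to write n as a sum of positive integers (order ignored).
Euler's pentagonal recurrence: p(k) = p(k-1) + p(k-2) - p(k-5) - p(k-7) + p(k-12) + p(k-15) - ... (offsets j(3j∓1)/2, signs ++--, p(0)=1, p(<0)=0).
DP table for k = 0..44: p(0)=1, p(1)=1, p(2)=2, p(3)=3, p(4)=5, p(5)=7, p(6)=11, p(7)=15, p(8)=22, p(9)=30, p(10)=42, p(11)=56, p(12)=77, p(13)=101, p(14)=135, p(15)=176, p(16)=231, p(17)=297, p(18)=385, p(19)=490, p(20)=627, p(21)=792, p(22)=1002, p(23)=1255, p(24)=1575, p(25)=1958, p(26)=2436, p(27)=3010, p(28)=3718, p(29)=4565, p(30)=5604, p(31)=6842, p(32)=8349, p(33)=10143, p(34)=12310, p(35)=14883, p(36)=17977, p(37)=21637, p(38)=26015, p(39)=31185, p(40)=37338, p(41)=44583, p(42)=53174, p(43)=63261, p(44)=75175.
Final step: p(45) = p(44) + p(43) - p(40) - p(38) + p(33) + p(30) - p(23) - p(19) + p(10) + p(5)
= 75175 + 63261 - 37338 - 26015 + 10143 + 5604 - 1255 - 490 + 42 + 7
= 89134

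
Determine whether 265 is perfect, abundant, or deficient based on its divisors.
deficient

Proper divisors of 265: sum = 1 + 5 + 53 = 59
Since 59 < 265, 265 is deficient.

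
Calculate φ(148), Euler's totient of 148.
72

148 = 2^2 × 37
φ(n) = n × ∏(1 - 1/p) for each prime p dividing n
φ(148) = 148 × (1 - 1/2) × (1 - 1/37) = 72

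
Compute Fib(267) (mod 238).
236

Matrix identity: Q^n = [[F_(n+1), F_n], [F_n, F_(n-1)]] with Q = [[1,1],[1,0]].
n = 267 = 100001011₂. Square-and-multiply, entries mod 238:
Q^1 = [[1,1],[1,0]]
Q^2 = (Q^1)² = [[2,1],[1,1]]
Q^4 = (Q^2)² = [[5,3],[3,2]]
Q^8 = (Q^4)² = [[34,21],[21,13]]
Q^16 = (Q^8)² = [[169,35],[35,134]]
Q^33 = (Q^16)²·Q = [[169,36],[36,133]]
Q^66 = (Q^33)² = [[107,162],[162,183]]
Q^133 = (Q^66)²·Q = [[183,89],[89,94]]
Q^267 = (Q^133)²·Q = [[137,236],[236,139]]
F_267 mod 238 = Q^267[0][1] = 236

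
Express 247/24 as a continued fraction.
[10; 3, 2, 3]

Euclidean algorithm steps:
247 = 10 × 24 + 7
24 = 3 × 7 + 3
7 = 2 × 3 + 1
3 = 3 × 1 + 0
Continued fraction: [10; 3, 2, 3]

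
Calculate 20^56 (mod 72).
40

Repeated squaring. Binary of 56 = 111000.
20^1 ≡ 20 (mod 72); 20^2 ≡ 40 (mod 72); 20^4 ≡ 16 (mod 72); 20^8 ≡ 40 (mod 72); 20^16 ≡ 16 (mod 72); 20^32 ≡ 40 (mod 72)
20^56 = 20^8 × 20^16 × 20^32 ≡ 40 (mod 72)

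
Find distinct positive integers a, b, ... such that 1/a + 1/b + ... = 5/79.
1/16 + 1/1264

Greedy algorithm:
5/79: ceiling(79/5) = 16, use 1/16
1/1264: ceiling(1264/1) = 1264, use 1/1264
Result: 5/79 = 1/16 + 1/1264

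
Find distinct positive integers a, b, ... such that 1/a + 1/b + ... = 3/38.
1/13 + 1/494

Greedy algorithm:
3/38: ceiling(38/3) = 13, use 1/13
1/494: ceiling(494/1) = 494, use 1/494
Result: 3/38 = 1/13 + 1/494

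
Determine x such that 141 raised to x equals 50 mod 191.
96

Baby-step giant-step with step n = ⌈√191⌉ = 14.
Baby steps 141^j mod 191 (j:value) for j=0..13: 0:1, 1:141, 2:17, 3:105, 4:98, 5:66, 6:138, 7:167, 8:54, 9:165, 10:154, 11:131, 12:135, 13:126.
Giant-step multiplier: 141^(-14) ≡ 141^(190-14) = 141^176 ≡ 64 (mod 191).
Giant steps γ_i = 50·64^i mod 191: γ_0=50, γ_1=144, γ_2=48, γ_3=16, γ_4=69, γ_5=23, γ_6=135 (in table at j=12).
x = i·n + j = 6·14 + 12 = 96.
Check: 141^96 ≡ 50 (mod 191).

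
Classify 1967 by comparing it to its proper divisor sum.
deficient

Proper divisors of 1967: sum = 1 + 7 + 281 = 289
Since 289 < 1967, 1967 is deficient.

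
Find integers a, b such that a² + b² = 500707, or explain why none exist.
Not possible

Factorization: 500707 = 19^3 × 73
By Fermat: n is sum of two squares iff every prime p ≡ 3 (mod 4) appears to even power.
Prime(s) ≡ 3 (mod 4) with odd exponent: [(19, 3)]
Therefore 500707 cannot be expressed as a² + b².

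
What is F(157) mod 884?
505

Matrix identity: Q^n = [[F_(n+1), F_n], [F_n, F_(n-1)]] with Q = [[1,1],[1,0]].
n = 157 = 10011101₂. Square-and-multiply, entries mod 884:
Q^1 = [[1,1],[1,0]]
Q^2 = (Q^1)² = [[2,1],[1,1]]
Q^4 = (Q^2)² = [[5,3],[3,2]]
Q^9 = (Q^4)²·Q = [[55,34],[34,21]]
Q^19 = (Q^9)²·Q = [[577,645],[645,816]]
Q^39 = (Q^19)²·Q = [[547,206],[206,341]]
Q^78 = (Q^39)² = [[421,824],[824,481]]
Q^157 = (Q^78)²·Q = [[309,505],[505,688]]
F_157 mod 884 = Q^157[0][1] = 505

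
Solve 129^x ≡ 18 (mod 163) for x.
125

Baby-step giant-step with step n = ⌈√163⌉ = 13.
Baby steps 129^j mod 163 (j:value) for j=0..12: 0:1, 1:129, 2:15, 3:142, 4:62, 5:11, 6:115, 7:2, 8:95, 9:30, 10:121, 11:124, 12:22.
Giant-step multiplier: 129^(-13) ≡ 129^(162-13) = 129^149 ≡ 73 (mod 163).
Giant steps γ_i = 18·73^i mod 163: γ_0=18, γ_1=10, γ_2=78, γ_3=152, γ_4=12, γ_5=61, γ_6=52, γ_7=47, γ_8=8, γ_9=95 (in table at j=8).
x = i·n + j = 9·13 + 8 = 125.
Check: 129^125 ≡ 18 (mod 163).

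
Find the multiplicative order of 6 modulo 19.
9

19 is prime, so ord(6) divides φ(19) = 18.
Divisors of 18: 1, 2, 3, 6, 9, 18.
Repeated squaring: 6^1 ≡ 6, 6^2 ≡ 17, 6^4 ≡ 4, 6^8 ≡ 16, 6^16 ≡ 9 (mod 19).
Test 6^d mod 19 for each divisor d in increasing order:
6^1 ≡ 6
6^2 ≡ 17
6^3 = 6^2·6^1 ≡ 7
6^6 = 6^4·6^2 ≡ 11
6^9 = 6^8·6^1 ≡ 1  ← first divisor giving 1
The order is 9.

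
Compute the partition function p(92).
72533807

p(n) counts ways to write n as a sum of positive integers (order ignored).
Euler's pentagonal recurrence: p(k) = p(k-1) + p(k-2) - p(k-5) - p(k-7) + p(k-12) + p(k-15) - ... (offsets j(3j∓1)/2, signs ++--, p(0)=1, p(<0)=0).
DP table for k = 0..91: p(0)=1, p(1)=1, p(2)=2, p(3)=3, p(4)=5, p(5)=7, p(6)=11, p(7)=15, p(8)=22, p(9)=30, p(10)=42, p(11)=56, p(12)=77, p(13)=101, p(14)=135, p(15)=176, p(16)=231, p(17)=297, p(18)=385, p(19)=490, p(20)=627, p(21)=792, p(22)=1002, p(23)=1255, p(24)=1575, p(25)=1958, p(26)=2436, p(27)=3010, p(28)=3718, p(29)=4565, p(30)=5604, p(31)=6842, p(32)=8349, p(33)=10143, p(34)=12310, p(35)=14883, p(36)=17977, p(37)=21637, p(38)=26015, p(39)=31185, p(40)=37338, p(41)=44583, p(42)=53174, p(43)=63261, p(44)=75175, p(45)=89134, p(46)=105558, p(47)=124754, p(48)=147273, p(49)=173525, p(50)=204226, p(51)=239943, p(52)=281589, p(53)=329931, p(54)=386155, p(55)=451276, p(56)=526823, p(57)=614154, p(58)=715220, p(59)=831820, p(60)=966467, p(61)=1121505, p(62)=1300156, p(63)=1505499, p(64)=1741630, p(65)=2012558, p(66)=2323520, p(67)=2679689, p(68)=3087735, p(69)=3554345, p(70)=4087968, p(71)=4697205, p(72)=5392783, p(73)=6185689, p(74)=7089500, p(75)=8118264, p(76)=9289091, p(77)=10619863, p(78)=12132164, p(79)=13848650, p(80)=15796476, p(81)=18004327, p(82)=20506255, p(83)=23338469, p(84)=26543660, p(85)=30167357, p(86)=34262962, p(87)=38887673, p(88)=44108109, p(89)=49995925, p(90)=56634173, p(91)=64112359.
Final step: p(92) = p(91) + p(90) - p(87) - p(85) + p(80) + p(77) - p(70) - p(66) + p(57) + p(52) - p(41) - p(35) + p(22) + p(15) - p(0)
= 64112359 + 56634173 - 38887673 - 30167357 + 15796476 + 10619863 - 4087968 - 2323520 + 614154 + 281589 - 44583 - 14883 + 1002 + 176 - 1
= 72533807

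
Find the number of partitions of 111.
679903203

p(n) counts ways to write n as a sum of positive integers (order ignored).
Euler's pentagonal recurrence: p(k) = p(k-1) + p(k-2) - p(k-5) - p(k-7) + p(k-12) + p(k-15) - ... (offsets j(3j∓1)/2, signs ++--, p(0)=1, p(<0)=0).
DP table for k = 0..110: p(0)=1, p(1)=1, p(2)=2, p(3)=3, p(4)=5, p(5)=7, p(6)=11, p(7)=15, p(8)=22, p(9)=30, p(10)=42, p(11)=56, p(12)=77, p(13)=101, p(14)=135, p(15)=176, p(16)=231, p(17)=297, p(18)=385, p(19)=490, p(20)=627, p(21)=792, p(22)=1002, p(23)=1255, p(24)=1575, p(25)=1958, p(26)=2436, p(27)=3010, p(28)=3718, p(29)=4565, p(30)=5604, p(31)=6842, p(32)=8349, p(33)=10143, p(34)=12310, p(35)=14883, p(36)=17977, p(37)=21637, p(38)=26015, p(39)=31185, p(40)=37338, p(41)=44583, p(42)=53174, p(43)=63261, p(44)=75175, p(45)=89134, p(46)=105558, p(47)=124754, p(48)=147273, p(49)=173525, p(50)=204226, p(51)=239943, p(52)=281589, p(53)=329931, p(54)=386155, p(55)=451276, p(56)=526823, p(57)=614154, p(58)=715220, p(59)=831820, p(60)=966467, p(61)=1121505, p(62)=1300156, p(63)=1505499, p(64)=1741630, p(65)=2012558, p(66)=2323520, p(67)=2679689, p(68)=3087735, p(69)=3554345, p(70)=4087968, p(71)=4697205, p(72)=5392783, p(73)=6185689, p(74)=7089500, p(75)=8118264, p(76)=9289091, p(77)=10619863, p(78)=12132164, p(79)=13848650, p(80)=15796476, p(81)=18004327, p(82)=20506255, p(83)=23338469, p(84)=26543660, p(85)=30167357, p(86)=34262962, p(87)=38887673, p(88)=44108109, p(89)=49995925, p(90)=56634173, p(91)=64112359, p(92)=72533807, p(93)=82010177, p(94)=92669720, p(95)=104651419, p(96)=118114304, p(97)=133230930, p(98)=150198136, p(99)=169229875, p(100)=190569292, p(101)=214481126, p(102)=241265379, p(103)=271248950, p(104)=304801365, p(105)=342325709, p(106)=384276336, p(107)=431149389, p(108)=483502844, p(109)=541946240, p(110)=607163746.
Final step: p(111) = p(110) + p(109) - p(106) - p(104) + p(99) + p(96) - p(89) - p(85) + p(76) + p(71) - p(60) - p(54) + p(41) + p(34) - p(19) - p(11)
= 607163746 + 541946240 - 384276336 - 304801365 + 169229875 + 118114304 - 49995925 - 30167357 + 9289091 + 4697205 - 966467 - 386155 + 44583 + 12310 - 490 - 56
= 679903203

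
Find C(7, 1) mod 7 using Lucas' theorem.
0

Using Lucas' theorem:
Write n=7 and k=1 in base 7:
n in base 7: [1, 0]
k in base 7: [0, 1]
C(7,1) mod 7 = ∏ C(n_i, k_i) mod 7
Digit binomials (mod 7): C(1,0) = 1; C(0,1) = 0 (k_i > n_i)
Product: 1 × 0 = 0 ≡ 0 (mod 7)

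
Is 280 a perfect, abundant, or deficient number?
abundant

Proper divisors of 280: sum = 1 + 2 + 4 + 5 + 7 + 8 + 10 + 14 + 20 + 28 + 35 + 40 + 56 + 70 + 140 = 440
Since 440 > 280, 280 is abundant.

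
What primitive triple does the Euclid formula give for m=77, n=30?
(5029, 4620, 6829)

Euclid's formula: a = m² - n², b = 2mn, c = m² + n²
m = 77, n = 30
a = 77² - 30² = 5929 - 900 = 5029
b = 2 × 77 × 30 = 4620
c = 77² + 30² = 5929 + 900 = 6829
Verification: 5029² + 4620² = 25290841 + 21344400 = 46635241 = 6829² ✓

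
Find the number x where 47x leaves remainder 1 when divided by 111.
26

gcd(47, 111) = 1, so the inverse exists.
Extended Euclidean algorithm on (111, 47):
111 = 2 × 47 + 17  ⟹  17 = (1)·111 + (-2)·47
47 = 2 × 17 + 13  ⟹  13 = (-2)·111 + (5)·47
17 = 1 × 13 + 4  ⟹  4 = (3)·111 + (-7)·47
13 = 3 × 4 + 1  ⟹  1 = (-11)·111 + (26)·47
So (26)·47 ≡ 1 (mod 111), i.e. 47^(-1) ≡ 26 (mod 111).
Check: 47 × 26 = 1222 ≡ 1 (mod 111)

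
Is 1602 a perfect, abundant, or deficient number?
abundant

Proper divisors of 1602: sum = 1 + 2 + 3 + 6 + 9 + 18 + 89 + 178 + 267 + 534 + 801 = 1908
Since 1908 > 1602, 1602 is abundant.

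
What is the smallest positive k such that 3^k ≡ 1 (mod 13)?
3

13 is prime, so ord(3) divides φ(13) = 12.
Divisors of 12: 1, 2, 3, 4, 6, 12.
Repeated squaring: 3^1 ≡ 3, 3^2 ≡ 9, 3^4 ≡ 3, 3^8 ≡ 9 (mod 13).
Test 3^d mod 13 for each divisor d in increasing order:
3^1 ≡ 3
3^2 ≡ 9
3^3 = 3^2·3^1 ≡ 1  ← first divisor giving 1
The order is 3.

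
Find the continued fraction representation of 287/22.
[13; 22]

Euclidean algorithm steps:
287 = 13 × 22 + 1
22 = 22 × 1 + 0
Continued fraction: [13; 22]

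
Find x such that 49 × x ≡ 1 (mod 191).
39

gcd(49, 191) = 1, so the inverse exists.
Extended Euclidean algorithm on (191, 49):
191 = 3 × 49 + 44  ⟹  44 = (1)·191 + (-3)·49
49 = 1 × 44 + 5  ⟹  5 = (-1)·191 + (4)·49
44 = 8 × 5 + 4  ⟹  4 = (9)·191 + (-35)·49
5 = 1 × 4 + 1  ⟹  1 = (-10)·191 + (39)·49
So (39)·49 ≡ 1 (mod 191), i.e. 49^(-1) ≡ 39 (mod 191).
Check: 49 × 39 = 1911 ≡ 1 (mod 191)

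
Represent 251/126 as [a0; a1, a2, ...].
[1; 1, 125]

Euclidean algorithm steps:
251 = 1 × 126 + 125
126 = 1 × 125 + 1
125 = 125 × 1 + 0
Continued fraction: [1; 1, 125]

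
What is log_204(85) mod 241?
153

Baby-step giant-step with step n = ⌈√241⌉ = 16.
Baby steps 204^j mod 241 (j:value) for j=0..15: 0:1, 1:204, 2:164, 3:198, 4:145, 5:178, 6:162, 7:31, 8:58, 9:23, 10:113, 11:157, 12:216, 13:202, 14:238, 15:111.
Giant-step multiplier: 204^(-16) ≡ 204^(240-16) = 204^224 ≡ 24 (mod 241).
Giant steps γ_i = 85·24^i mod 241: γ_0=85, γ_1=112, γ_2=37, γ_3=165, γ_4=104, γ_5=86, γ_6=136, γ_7=131, γ_8=11, γ_9=23 (in table at j=9).
x = i·n + j = 9·16 + 9 = 153.
Check: 204^153 ≡ 85 (mod 241).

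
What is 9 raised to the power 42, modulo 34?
13

Repeated squaring. Binary of 42 = 101010.
9^1 ≡ 9 (mod 34); 9^2 ≡ 13 (mod 34); 9^4 ≡ 33 (mod 34); 9^8 ≡ 1 (mod 34); 9^16 ≡ 1 (mod 34); 9^32 ≡ 1 (mod 34)
9^42 = 9^2 × 9^8 × 9^32 ≡ 13 (mod 34)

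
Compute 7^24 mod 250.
151

Repeated squaring. Binary of 24 = 11000.
7^1 ≡ 7 (mod 250); 7^2 ≡ 49 (mod 250); 7^4 ≡ 151 (mod 250); 7^8 ≡ 51 (mod 250); 7^16 ≡ 101 (mod 250)
7^24 = 7^8 × 7^16 ≡ 151 (mod 250)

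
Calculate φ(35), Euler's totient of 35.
24

35 = 5 × 7
φ(n) = n × ∏(1 - 1/p) for each prime p dividing n
φ(35) = 35 × (1 - 1/5) × (1 - 1/7) = 24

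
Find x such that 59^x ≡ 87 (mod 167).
152

Baby-step giant-step with step n = ⌈√167⌉ = 13.
Baby steps 59^j mod 167 (j:value) for j=0..12: 0:1, 1:59, 2:141, 3:136, 4:8, 5:138, 6:126, 7:86, 8:64, 9:102, 10:6, 11:20, 12:11.
Giant-step multiplier: 59^(-13) ≡ 59^(166-13) = 59^153 ≡ 123 (mod 167).
Giant steps γ_i = 87·123^i mod 167: γ_0=87, γ_1=13, γ_2=96, γ_3=118, γ_4=152, γ_5=159, γ_6=18, γ_7=43, γ_8=112, γ_9=82, γ_10=66, γ_11=102 (in table at j=9).
x = i·n + j = 11·13 + 9 = 152.
Check: 59^152 ≡ 87 (mod 167).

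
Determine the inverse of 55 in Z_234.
217

gcd(55, 234) = 1, so the inverse exists.
Extended Euclidean algorithm on (234, 55):
234 = 4 × 55 + 14  ⟹  14 = (1)·234 + (-4)·55
55 = 3 × 14 + 13  ⟹  13 = (-3)·234 + (13)·55
14 = 1 × 13 + 1  ⟹  1 = (4)·234 + (-17)·55
So (-17)·55 ≡ 1 (mod 234), i.e. 55^(-1) ≡ -17 ≡ 217 (mod 234).
Check: 55 × 217 = 11935 ≡ 1 (mod 234)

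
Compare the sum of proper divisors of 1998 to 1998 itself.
abundant

Proper divisors of 1998: sum = 1 + 2 + 3 + 6 + 9 + 18 + 27 + 37 + 54 + 74 + 111 + 222 + 333 + 666 + 999 = 2562
Since 2562 > 1998, 1998 is abundant.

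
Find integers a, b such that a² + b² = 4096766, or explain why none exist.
Not possible

Factorization: 4096766 = 2 × 127^3
By Fermat: n is sum of two squares iff every prime p ≡ 3 (mod 4) appears to even power.
Prime(s) ≡ 3 (mod 4) with odd exponent: [(127, 3)]
Therefore 4096766 cannot be expressed as a² + b².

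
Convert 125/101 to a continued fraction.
[1; 4, 4, 1, 4]

Euclidean algorithm steps:
125 = 1 × 101 + 24
101 = 4 × 24 + 5
24 = 4 × 5 + 4
5 = 1 × 4 + 1
4 = 4 × 1 + 0
Continued fraction: [1; 4, 4, 1, 4]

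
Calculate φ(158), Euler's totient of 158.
78

158 = 2 × 79
φ(n) = n × ∏(1 - 1/p) for each prime p dividing n
φ(158) = 158 × (1 - 1/2) × (1 - 1/79) = 78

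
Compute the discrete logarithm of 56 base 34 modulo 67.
40

Baby-step giant-step with step n = ⌈√67⌉ = 9.
Baby steps 34^j mod 67 (j:value) for j=0..8: 0:1, 1:34, 2:17, 3:42, 4:21, 5:44, 6:22, 7:11, 8:39.
Giant-step multiplier: 34^(-9) ≡ 34^(66-9) = 34^57 ≡ 43 (mod 67).
Giant steps γ_i = 56·43^i mod 67: γ_0=56, γ_1=63, γ_2=29, γ_3=41, γ_4=21 (in table at j=4).
x = i·n + j = 4·9 + 4 = 40.
Check: 34^40 ≡ 56 (mod 67).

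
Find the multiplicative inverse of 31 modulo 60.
31

gcd(31, 60) = 1, so the inverse exists.
Extended Euclidean algorithm on (60, 31):
60 = 1 × 31 + 29  ⟹  29 = (1)·60 + (-1)·31
31 = 1 × 29 + 2  ⟹  2 = (-1)·60 + (2)·31
29 = 14 × 2 + 1  ⟹  1 = (15)·60 + (-29)·31
So (-29)·31 ≡ 1 (mod 60), i.e. 31^(-1) ≡ -29 ≡ 31 (mod 60).
Check: 31 × 31 = 961 ≡ 1 (mod 60)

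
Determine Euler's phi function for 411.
272

411 = 3 × 137
φ(n) = n × ∏(1 - 1/p) for each prime p dividing n
φ(411) = 411 × (1 - 1/3) × (1 - 1/137) = 272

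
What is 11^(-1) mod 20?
11

gcd(11, 20) = 1, so the inverse exists.
Extended Euclidean algorithm on (20, 11):
20 = 1 × 11 + 9  ⟹  9 = (1)·20 + (-1)·11
11 = 1 × 9 + 2  ⟹  2 = (-1)·20 + (2)·11
9 = 4 × 2 + 1  ⟹  1 = (5)·20 + (-9)·11
So (-9)·11 ≡ 1 (mod 20), i.e. 11^(-1) ≡ -9 ≡ 11 (mod 20).
Check: 11 × 11 = 121 ≡ 1 (mod 20)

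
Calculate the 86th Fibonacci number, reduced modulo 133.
92

Matrix identity: Q^n = [[F_(n+1), F_n], [F_n, F_(n-1)]] with Q = [[1,1],[1,0]].
n = 86 = 1010110₂. Square-and-multiply, entries mod 133:
Q^1 = [[1,1],[1,0]]
Q^2 = (Q^1)² = [[2,1],[1,1]]
Q^5 = (Q^2)²·Q = [[8,5],[5,3]]
Q^10 = (Q^5)² = [[89,55],[55,34]]
Q^21 = (Q^10)²·Q = [[22,40],[40,115]]
Q^43 = (Q^21)²·Q = [[116,89],[89,27]]
Q^86 = (Q^43)² = [[97,92],[92,5]]
F_86 mod 133 = Q^86[0][1] = 92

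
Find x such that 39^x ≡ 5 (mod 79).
4

Baby-step giant-step with step n = ⌈√79⌉ = 9.
Baby steps 39^j mod 79 (j:value) for j=0..8: 0:1, 1:39, 2:20, 3:69, 4:5, 5:37, 6:21, 7:29, 8:25.
h = 5 is already in the table at j=4, so x = 4.
Check: 39^4 ≡ 5 (mod 79).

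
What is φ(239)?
238

239 = 239
φ(n) = n × ∏(1 - 1/p) for each prime p dividing n
φ(239) = 239 × (1 - 1/239) = 238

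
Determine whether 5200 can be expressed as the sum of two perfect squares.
4² + 72² (a=4, b=72)

Factorization: 5200 = 2^4 × 5^2 × 13
By Fermat: n is sum of two squares iff every prime p ≡ 3 (mod 4) appears to even power.
All primes ≡ 3 (mod 4) appear to even power.
Search a = 0, 1, 2, … for 5200 - a² a perfect square: first hit at a = 4: 5200 - 16 = 5184 = 72².
5200 = 4² + 72² = 16 + 5184 ✓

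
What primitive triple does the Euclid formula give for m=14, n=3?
(187, 84, 205)

Euclid's formula: a = m² - n², b = 2mn, c = m² + n²
m = 14, n = 3
a = 14² - 3² = 196 - 9 = 187
b = 2 × 14 × 3 = 84
c = 14² + 3² = 196 + 9 = 205
Verification: 187² + 84² = 34969 + 7056 = 42025 = 205² ✓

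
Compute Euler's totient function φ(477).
312

477 = 3^2 × 53
φ(n) = n × ∏(1 - 1/p) for each prime p dividing n
φ(477) = 477 × (1 - 1/3) × (1 - 1/53) = 312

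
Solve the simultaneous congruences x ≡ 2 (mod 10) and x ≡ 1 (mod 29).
262

Using Chinese Remainder Theorem:
M = 10 × 29 = 290
M1 = 29, M2 = 10
y1 = 29^(-1) mod 10 = 9
y2 = 10^(-1) mod 29 = 3
x = (2×29×9 + 1×10×3) mod 290 = 262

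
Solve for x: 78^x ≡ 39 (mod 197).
90

Baby-step giant-step with step n = ⌈√197⌉ = 15.
Baby steps 78^j mod 197 (j:value) for j=0..14: 0:1, 1:78, 2:174, 3:176, 4:135, 5:89, 6:47, 7:120, 8:101, 9:195, 10:41, 11:46, 12:42, 13:124, 14:19.
Giant-step multiplier: 78^(-15) ≡ 78^(196-15) = 78^181 ≡ 44 (mod 197).
Giant steps γ_i = 39·44^i mod 197: γ_0=39, γ_1=140, γ_2=53, γ_3=165, γ_4=168, γ_5=103, γ_6=1 (in table at j=0).
x = i·n + j = 6·15 + 0 = 90.
Check: 78^90 ≡ 39 (mod 197).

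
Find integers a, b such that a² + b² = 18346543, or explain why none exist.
Not possible

Factorization: 18346543 = 61 × 67^3
By Fermat: n is sum of two squares iff every prime p ≡ 3 (mod 4) appears to even power.
Prime(s) ≡ 3 (mod 4) with odd exponent: [(67, 3)]
Therefore 18346543 cannot be expressed as a² + b².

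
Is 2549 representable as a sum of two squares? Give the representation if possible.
7² + 50² (a=7, b=50)

Factorization: 2549 = 2549
By Fermat: n is sum of two squares iff every prime p ≡ 3 (mod 4) appears to even power.
All primes ≡ 3 (mod 4) appear to even power.
Search a = 0, 1, 2, … for 2549 - a² a perfect square: first hit at a = 7: 2549 - 49 = 2500 = 50².
2549 = 7² + 50² = 49 + 2500 ✓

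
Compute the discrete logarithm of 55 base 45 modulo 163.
116

Baby-step giant-step with step n = ⌈√163⌉ = 13.
Baby steps 45^j mod 163 (j:value) for j=0..12: 0:1, 1:45, 2:69, 3:8, 4:34, 5:63, 6:64, 7:109, 8:15, 9:23, 10:57, 11:120, 12:21.
Giant-step multiplier: 45^(-13) ≡ 45^(162-13) = 45^149 ≡ 79 (mod 163).
Giant steps γ_i = 55·79^i mod 163: γ_0=55, γ_1=107, γ_2=140, γ_3=139, γ_4=60, γ_5=13, γ_6=49, γ_7=122, γ_8=21 (in table at j=12).
x = i·n + j = 8·13 + 12 = 116.
Check: 45^116 ≡ 55 (mod 163).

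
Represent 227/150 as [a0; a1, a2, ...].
[1; 1, 1, 18, 4]

Euclidean algorithm steps:
227 = 1 × 150 + 77
150 = 1 × 77 + 73
77 = 1 × 73 + 4
73 = 18 × 4 + 1
4 = 4 × 1 + 0
Continued fraction: [1; 1, 1, 18, 4]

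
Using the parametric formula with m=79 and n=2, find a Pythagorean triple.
(6237, 316, 6245)

Euclid's formula: a = m² - n², b = 2mn, c = m² + n²
m = 79, n = 2
a = 79² - 2² = 6241 - 4 = 6237
b = 2 × 79 × 2 = 316
c = 79² + 2² = 6241 + 4 = 6245
Verification: 6237² + 316² = 38900169 + 99856 = 39000025 = 6245² ✓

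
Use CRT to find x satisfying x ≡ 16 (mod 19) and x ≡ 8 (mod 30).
548

Using Chinese Remainder Theorem:
M = 19 × 30 = 570
M1 = 30, M2 = 19
y1 = 30^(-1) mod 19 = 7
y2 = 19^(-1) mod 30 = 19
x = (16×30×7 + 8×19×19) mod 570 = 548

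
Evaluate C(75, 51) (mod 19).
16

Using Lucas' theorem:
Write n=75 and k=51 in base 19:
n in base 19: [3, 18]
k in base 19: [2, 13]
C(75,51) mod 19 = ∏ C(n_i, k_i) mod 19
Digit binomials (mod 19): C(3,2) = 3; C(18,13) = 8568 ≡ 18
Product: 3 × 18 = 54 ≡ 16 (mod 19)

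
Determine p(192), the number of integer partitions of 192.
1987276856363

p(n) counts ways to write n as a sum of positive integers (order ignored).
Euler's pentagonal recurrence: p(k) = p(k-1) + p(k-2) - p(k-5) - p(k-7) + p(k-12) + p(k-15) - ... (offsets j(3j∓1)/2, signs ++--, p(0)=1, p(<0)=0).
DP table for k = 0..191: p(0)=1, p(1)=1, p(2)=2, p(3)=3, p(4)=5, p(5)=7, p(6)=11, p(7)=15, p(8)=22, p(9)=30, p(10)=42, p(11)=56, p(12)=77, p(13)=101, p(14)=135, p(15)=176, p(16)=231, p(17)=297, p(18)=385, p(19)=490, p(20)=627, p(21)=792, p(22)=1002, p(23)=1255, p(24)=1575, p(25)=1958, p(26)=2436, p(27)=3010, p(28)=3718, p(29)=4565, p(30)=5604, p(31)=6842, p(32)=8349, p(33)=10143, p(34)=12310, p(35)=14883, p(36)=17977, p(37)=21637, p(38)=26015, p(39)=31185, p(40)=37338, p(41)=44583, p(42)=53174, p(43)=63261, p(44)=75175, p(45)=89134, p(46)=105558, p(47)=124754, p(48)=147273, p(49)=173525, p(50)=204226, p(51)=239943, p(52)=281589, p(53)=329931, p(54)=386155, p(55)=451276, p(56)=526823, p(57)=614154, p(58)=715220, p(59)=831820, p(60)=966467, p(61)=1121505, p(62)=1300156, p(63)=1505499, p(64)=1741630, p(65)=2012558, p(66)=2323520, p(67)=2679689, p(68)=3087735, p(69)=3554345, p(70)=4087968, p(71)=4697205, p(72)=5392783, p(73)=6185689, p(74)=7089500, p(75)=8118264, p(76)=9289091, p(77)=10619863, p(78)=12132164, p(79)=13848650, p(80)=15796476, p(81)=18004327, p(82)=20506255, p(83)=23338469, p(84)=26543660, p(85)=30167357, p(86)=34262962, p(87)=38887673, p(88)=44108109, p(89)=49995925, p(90)=56634173, p(91)=64112359, p(92)=72533807, p(93)=82010177, p(94)=92669720, p(95)=104651419, p(96)=118114304, p(97)=133230930, p(98)=150198136, p(99)=169229875, p(100)=190569292, p(101)=214481126, p(102)=241265379, p(103)=271248950, p(104)=304801365, p(105)=342325709, p(106)=384276336, p(107)=431149389, p(108)=483502844, p(109)=541946240, p(110)=607163746, p(111)=679903203, p(112)=761002156, p(113)=851376628, p(114)=952050665, p(115)=1064144451, p(116)=1188908248, p(117)=1327710076, p(118)=1482074143, p(119)=1653668665, p(120)=1844349560, p(121)=2056148051, p(122)=2291320912, p(123)=2552338241, p(124)=2841940500, p(125)=3163127352, p(126)=3519222692, p(127)=3913864295, p(128)=4351078600, p(129)=4835271870, p(130)=5371315400, p(131)=5964539504, p(132)=6620830889, p(133)=7346629512, p(134)=8149040695, p(135)=9035836076, p(136)=10015581680, p(137)=11097645016, p(138)=12292341831, p(139)=13610949895, p(140)=15065878135, p(141)=16670689208, p(142)=18440293320, p(143)=20390982757, p(144)=22540654445, p(145)=24908858009, p(146)=27517052599, p(147)=30388671978, p(148)=33549419497, p(149)=37027355200, p(150)=40853235313, p(151)=45060624582, p(152)=49686288421, p(153)=54770336324, p(154)=60356673280, p(155)=66493182097, p(156)=73232243759, p(157)=80630964769, p(158)=88751778802, p(159)=97662728555, p(160)=107438159466, p(161)=118159068427, p(162)=129913904637, p(163)=142798995930, p(164)=156919475295, p(165)=172389800255, p(166)=189334822579, p(167)=207890420102, p(168)=228204732751, p(169)=250438925115, p(170)=274768617130, p(171)=301384802048, p(172)=330495499613, p(173)=362326859895, p(174)=397125074750, p(175)=435157697830, p(176)=476715857290, p(177)=522115831195, p(178)=571701605655, p(179)=625846753120, p(180)=684957390936, p(181)=749474411781, p(182)=819876908323, p(183)=896684817527, p(184)=980462880430, p(185)=1071823774337, p(186)=1171432692373, p(187)=1280011042268, p(188)=1398341745571, p(189)=1527273599625, p(190)=1667727404093, p(191)=1820701100652.
Final step: p(192) = p(191) + p(190) - p(187) - p(185) + p(180) + p(177) - p(170) - p(166) + p(157) + p(152) - p(141) - p(135) + p(122) + p(115) - p(100) - p(92) + p(75) + p(66) - p(47) - p(37) + p(16) + p(5)
= 1820701100652 + 1667727404093 - 1280011042268 - 1071823774337 + 684957390936 + 522115831195 - 274768617130 - 189334822579 + 80630964769 + 49686288421 - 16670689208 - 9035836076 + 2291320912 + 1064144451 - 190569292 - 72533807 + 8118264 + 2323520 - 124754 - 21637 + 231 + 7
= 1987276856363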